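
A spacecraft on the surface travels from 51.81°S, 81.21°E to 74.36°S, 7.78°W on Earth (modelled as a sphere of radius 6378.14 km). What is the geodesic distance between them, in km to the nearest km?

4514 km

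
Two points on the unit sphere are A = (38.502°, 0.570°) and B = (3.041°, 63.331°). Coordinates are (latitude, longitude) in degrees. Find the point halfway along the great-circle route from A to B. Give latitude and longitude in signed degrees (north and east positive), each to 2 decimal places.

23.90°, 36.18°

Central angle δ = 1.1694 rad. Interpolating on the sphere with fraction f = 0.5:
P = [sin((1−f)δ)·A + sin(fδ)·B] / sin δ = 0.5996·A + 0.5996·B in Cartesian coordinates,
giving P = (0.7380, 0.5397, 0.4051), i.e. latitude 23.90°, longitude 36.18°.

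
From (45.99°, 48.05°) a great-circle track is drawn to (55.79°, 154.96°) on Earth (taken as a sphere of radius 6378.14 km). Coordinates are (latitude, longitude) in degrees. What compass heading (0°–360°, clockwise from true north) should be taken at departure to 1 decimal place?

Δλ = 106.910° = 1.8659 rad.
y = sin Δλ · cos φ₂ = (0.9568)(0.5622) = 0.5379
x = cos φ₁ sin φ₂ − sin φ₁ cos φ₂ cos Δλ = (0.6948)(0.8270) − (0.7192)(0.5622)(-0.2909) = 0.6922
θ = atan2(y, x) = 37.85°, so the bearing is 37.9°.

37.9°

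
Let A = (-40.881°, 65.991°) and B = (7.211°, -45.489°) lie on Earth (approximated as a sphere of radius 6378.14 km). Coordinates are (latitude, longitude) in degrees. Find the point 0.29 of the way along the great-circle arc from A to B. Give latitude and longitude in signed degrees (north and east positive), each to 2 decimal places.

-38.00°, 24.11°

Central angle δ = 1.9357 rad. Interpolating on the sphere with fraction f = 0.29:
P = [sin((1−f)δ)·A + sin(fδ)·B] / sin δ = 1.0499·A + 0.5698·B in Cartesian coordinates,
giving P = (0.7193, 0.3220, -0.6156), i.e. latitude -38.00°, longitude 24.11°.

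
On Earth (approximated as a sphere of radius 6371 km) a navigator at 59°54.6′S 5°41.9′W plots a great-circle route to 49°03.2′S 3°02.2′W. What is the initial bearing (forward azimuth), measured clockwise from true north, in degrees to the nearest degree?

With φ₁ = -1.0456, φ₂ = -0.8561, Δλ = 0.0465 rad, the forward-azimuth formula gives
θ = atan2( sin Δλ cos φ₂ , cos φ₁ sin φ₂ − sin φ₁ cos φ₂ cos Δλ ) = atan2(0.0304, 0.1877) = 9.21°.
So the initial bearing is 9°.

9°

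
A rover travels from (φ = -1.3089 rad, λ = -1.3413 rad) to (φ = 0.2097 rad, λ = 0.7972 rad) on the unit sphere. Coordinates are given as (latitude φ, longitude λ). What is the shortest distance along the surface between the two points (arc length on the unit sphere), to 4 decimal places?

With latitudes φ₁ = -74.994°, φ₂ = 12.015° and longitude difference Δλ = 122.527°:
Haversine: a = sin²(Δφ/2) + cos φ₁ cos φ₂ sin²(Δλ/2) = 0.4739 + (0.2589)(0.9781)(0.7688) = 0.66862.
Central angle c = 2·arcsin(√a) = 1.91477 rad.
On the unit sphere the arc length equals the central angle: 1.9148.

1.9148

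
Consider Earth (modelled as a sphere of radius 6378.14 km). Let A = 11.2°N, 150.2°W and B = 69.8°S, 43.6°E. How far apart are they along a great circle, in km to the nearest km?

13441 km

With latitudes φ₁ = 11.200°, φ₂ = -69.800° and longitude difference Δλ = -166.200°:
cos c = sin φ₁ sin φ₂ + cos φ₁ cos φ₂ cos Δλ = (0.1942)(-0.9385) + (0.9810)(0.3453)(-0.9711) = -0.51123,
so c = arccos(-0.51123) = 2.10741 rad.
Distance = R·c = 6378.14 × 2.1074 ≈ 13441 km.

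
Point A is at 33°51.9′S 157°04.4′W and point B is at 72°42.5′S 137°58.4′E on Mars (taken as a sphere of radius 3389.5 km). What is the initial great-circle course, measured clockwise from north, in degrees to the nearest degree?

With φ₁ = -0.5911, φ₂ = -1.2690, Δλ = -1.1336 rad, the forward-azimuth formula gives
θ = atan2( sin Δλ cos φ₂ , cos φ₁ sin φ₂ − sin φ₁ cos φ₂ cos Δλ ) = atan2(-0.2693, -0.7227) = -159.56°.
Adding 360° brings this into [0°, 360°): 200°.

200°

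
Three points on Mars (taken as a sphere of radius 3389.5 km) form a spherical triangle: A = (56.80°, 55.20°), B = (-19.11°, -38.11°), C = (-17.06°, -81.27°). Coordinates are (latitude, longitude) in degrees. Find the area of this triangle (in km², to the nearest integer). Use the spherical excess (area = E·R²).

12167349 km²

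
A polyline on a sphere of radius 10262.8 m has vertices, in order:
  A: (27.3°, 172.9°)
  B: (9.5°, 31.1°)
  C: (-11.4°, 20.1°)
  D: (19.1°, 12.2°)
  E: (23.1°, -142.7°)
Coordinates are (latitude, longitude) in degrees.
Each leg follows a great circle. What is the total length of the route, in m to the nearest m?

Leg A→B: central angle 2.2307 rad, distance 22893.3 m.
Leg B→C: central angle 0.4117 rad, distance 4225.2 m.
Leg C→D: central angle 0.5494 rad, distance 5638.4 m.
Leg D→E: central angle 2.2899 rad, distance 23501.0 m.
Total: 22893.3 + 4225.2 + 5638.4 + 23501.0 ≈ 56258 m.

56258 m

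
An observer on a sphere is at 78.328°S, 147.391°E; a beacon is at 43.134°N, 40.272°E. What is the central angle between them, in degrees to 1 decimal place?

Let φ₁ = -1.3671 rad, φ₂ = 0.7528 rad, and Δλ = -1.8696 rad.
Haversine: a = sin²(Δφ/2) + cos φ₁ cos φ₂ sin²(Δλ/2) = 0.7610 + (0.2023)(0.7298)(0.6472) = 0.85651.
Central angle c = 2·arcsin(√a) = 2.36460 rad.
So the angular separation is 135.5°.

135.5°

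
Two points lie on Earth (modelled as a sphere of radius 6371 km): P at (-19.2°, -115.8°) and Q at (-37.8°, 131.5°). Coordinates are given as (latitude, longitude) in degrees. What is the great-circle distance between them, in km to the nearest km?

Let φ₁ = -0.3351 rad, φ₂ = -0.6597 rad, and Δλ = -1.9670 rad.
Haversine: a = sin²(Δφ/2) + cos φ₁ cos φ₂ sin²(Δλ/2) = 0.0261 + (0.9444)(0.7902)(0.6930) = 0.54320.
Central angle c = 2·arcsin(√a) = 1.65730 rad.
Distance = R·c = 6371 × 1.6573 ≈ 10559 km.

10559 km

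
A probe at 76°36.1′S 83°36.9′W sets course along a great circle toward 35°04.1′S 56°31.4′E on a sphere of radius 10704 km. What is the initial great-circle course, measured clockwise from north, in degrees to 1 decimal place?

Δλ = 140.138° = 2.4459 rad.
y = sin Δλ · cos φ₂ = (0.6409)(0.8185) = 0.5246
x = cos φ₁ sin φ₂ − sin φ₁ cos φ₂ cos Δλ = (0.2317)(-0.5746) − (-0.9728)(0.8185)(-0.7676) = -0.7443
θ = atan2(y, x) = 144.82°, so the bearing is 144.8°.

144.8°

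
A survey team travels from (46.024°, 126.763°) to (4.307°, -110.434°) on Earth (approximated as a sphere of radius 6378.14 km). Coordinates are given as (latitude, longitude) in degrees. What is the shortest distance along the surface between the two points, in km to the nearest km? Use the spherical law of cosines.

12103 km

In radians: φ₁ = 0.8033, φ₂ = 0.0752, Δλ = 122.803° = 2.1433 rad.
cos c = sin φ₁ sin φ₂ + cos φ₁ cos φ₂ cos Δλ = (0.7196)(0.0751) + (0.6944)(0.9972)(-0.5418) = -0.32106,
so c = arccos(-0.32106) = 1.89765 rad.
Distance = R·c = 6378.14 × 1.8976 ≈ 12103 km.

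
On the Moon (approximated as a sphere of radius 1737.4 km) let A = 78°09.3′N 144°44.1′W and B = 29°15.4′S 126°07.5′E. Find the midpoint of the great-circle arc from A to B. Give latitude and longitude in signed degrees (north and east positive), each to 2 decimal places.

The central angle between A and B is δ = 2.0665 rad.
With f = 0.5, the slerp weights are sin((1−f)δ)/sin δ = 0.9765 and sin(fδ)/sin δ = 0.9765.
Weighted sum of the unit vectors: (0.9765)·(-0.1676,-0.1185,0.9787) + (0.9765)·(-0.5143,0.7047,-0.4887) = (-0.6659, 0.5724, 0.4785).
Converting back: φ = atan2(z, √(x²+y²)) = 28.58°, λ = atan2(y, x) = 139.32°.

28.58°, 139.32°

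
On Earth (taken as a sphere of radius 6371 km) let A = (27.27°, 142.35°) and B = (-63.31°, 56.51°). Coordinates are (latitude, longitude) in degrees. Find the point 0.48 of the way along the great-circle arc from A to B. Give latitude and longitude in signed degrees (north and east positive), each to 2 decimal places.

-21.03°, 117.55°

The central angle between A and B is δ = 1.9610 rad.
With f = 0.48, the slerp weights are sin((1−f)δ)/sin δ = 0.9212 and sin(fδ)/sin δ = 0.8740.
Weighted sum of the unit vectors: (0.9212)·(-0.7038,0.5429,0.4582) + (0.8740)·(0.2478,0.3746,-0.8934) = (-0.4317, 0.8276, -0.3588).
Converting back: φ = atan2(z, √(x²+y²)) = -21.03°, λ = atan2(y, x) = 117.55°.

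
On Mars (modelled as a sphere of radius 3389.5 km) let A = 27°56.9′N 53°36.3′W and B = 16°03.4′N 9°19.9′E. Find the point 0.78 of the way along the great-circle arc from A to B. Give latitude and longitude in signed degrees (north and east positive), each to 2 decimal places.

20.79°, -3.40°

The central angle between A and B is δ = 1.0288 rad.
With f = 0.78, the slerp weights are sin((1−f)δ)/sin δ = 0.2619 and sin(fδ)/sin δ = 0.8394.
Weighted sum of the unit vectors: (0.2619)·(0.5241,-0.7111,0.4687) + (0.8394)·(0.9483,0.1558,0.2766) = (0.9332, -0.0555, 0.3549).
Converting back: φ = atan2(z, √(x²+y²)) = 20.79°, λ = atan2(y, x) = -3.40°.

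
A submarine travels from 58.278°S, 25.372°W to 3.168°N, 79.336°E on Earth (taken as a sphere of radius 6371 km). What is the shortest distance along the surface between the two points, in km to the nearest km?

11163 km

Let φ₁ = -1.0171 rad, φ₂ = 0.0553 rad, and Δλ = 1.8275 rad.
cos c = sin φ₁ sin φ₂ + cos φ₁ cos φ₂ cos Δλ = (-0.8506)(0.0553) + (0.5258)(0.9985)(-0.2539) = -0.18030,
so c = arccos(-0.18030) = 1.75209 rad.
Distance = R·c = 6371 × 1.7521 ≈ 11163 km.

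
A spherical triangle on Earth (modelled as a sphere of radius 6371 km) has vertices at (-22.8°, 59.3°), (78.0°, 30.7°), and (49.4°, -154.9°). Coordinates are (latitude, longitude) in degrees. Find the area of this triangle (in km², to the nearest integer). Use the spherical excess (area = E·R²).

47739098 km²

Side lengths (central angles): a = 0.9172, b = 2.4823, c = 1.7832 rad; semiperimeter s = 2.5913.
By l'Huilier's theorem, tan(E/4) = √[tan(s/2) tan((s−a)/2) tan((s−b)/2) tan((s−c)/2)], giving spherical excess E = 1.1761 rad.
Area = E·R² = 1.1761 × (6371)² ≈ 47739098 km².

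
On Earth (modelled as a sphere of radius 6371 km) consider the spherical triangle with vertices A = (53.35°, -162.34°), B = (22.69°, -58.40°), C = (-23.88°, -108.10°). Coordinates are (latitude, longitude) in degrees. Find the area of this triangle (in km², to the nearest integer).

Side lengths (central angles): a = 1.1707, b = 1.5766, c = 1.3931 rad; semiperimeter s = 2.0702.
By l'Huilier's theorem, tan(E/4) = √[tan(s/2) tan((s−a)/2) tan((s−b)/2) tan((s−c)/2)], giving spherical excess E = 1.0496 rad.
Area = E·R² = 1.0496 × (6371)² ≈ 42602491 km².

42602491 km²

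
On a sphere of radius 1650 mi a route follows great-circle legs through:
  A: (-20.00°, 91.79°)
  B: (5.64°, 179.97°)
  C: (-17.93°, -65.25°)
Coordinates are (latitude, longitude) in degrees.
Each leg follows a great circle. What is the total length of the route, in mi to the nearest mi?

Leg A→B: central angle 1.5747 rad, distance 2598.3 mi.
Leg B→C: central angle 2.0121 rad, distance 3319.9 mi.
Total: 2598.3 + 3319.9 ≈ 5918 mi.

5918 mi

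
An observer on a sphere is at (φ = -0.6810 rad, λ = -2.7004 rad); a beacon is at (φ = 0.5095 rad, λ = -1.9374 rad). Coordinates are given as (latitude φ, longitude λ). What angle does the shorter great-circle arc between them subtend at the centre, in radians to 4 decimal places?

Let φ₁ = -0.6810 rad, φ₂ = 0.5095 rad, and Δλ = 0.7630 rad.
Haversine: a = sin²(Δφ/2) + cos φ₁ cos φ₂ sin²(Δλ/2) = 0.3144 + (0.7769)(0.8730)(0.1386) = 0.40842.
Central angle c = 2·arcsin(√a) = 1.38660 rad.
So the angular separation is 1.3866 rad.

1.3866 rad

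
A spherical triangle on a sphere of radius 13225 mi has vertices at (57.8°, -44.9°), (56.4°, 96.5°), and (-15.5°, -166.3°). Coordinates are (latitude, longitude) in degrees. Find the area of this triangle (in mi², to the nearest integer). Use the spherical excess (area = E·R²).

292110487 mi²

Side lengths (central angles): a = 1.8644, b = 2.0871, c = 1.0766 rad; semiperimeter s = 2.5140.
By l'Huilier's theorem, tan(E/4) = √[tan(s/2) tan((s−a)/2) tan((s−b)/2) tan((s−c)/2)], giving spherical excess E = 1.6702 rad.
Area = E·R² = 1.6702 × (13225)² ≈ 292110487 mi².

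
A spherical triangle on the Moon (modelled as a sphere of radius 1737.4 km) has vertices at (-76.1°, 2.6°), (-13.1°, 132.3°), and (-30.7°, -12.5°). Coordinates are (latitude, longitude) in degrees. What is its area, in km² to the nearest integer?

Side lengths (central angles): a = 2.1756, b = 0.8023, c = 1.5002 rad; semiperimeter s = 2.2391.
By l'Huilier's theorem, tan(E/4) = √[tan(s/2) tan((s−a)/2) tan((s−b)/2) tan((s−c)/2)], giving spherical excess E = 0.5912 rad.
Area = E·R² = 0.5912 × (1737.4)² ≈ 1784608 km².

1784608 km²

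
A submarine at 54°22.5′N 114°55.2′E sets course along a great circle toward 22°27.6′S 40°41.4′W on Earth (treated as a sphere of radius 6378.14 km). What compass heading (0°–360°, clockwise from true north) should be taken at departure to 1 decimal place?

With φ₁ = 0.9490, φ₂ = -0.3920, Δλ = -2.7159 rad, the forward-azimuth formula gives
θ = atan2( sin Δλ cos φ₂ , cos φ₁ sin φ₂ − sin φ₁ cos φ₂ cos Δλ ) = atan2(-0.3816, 0.4616) = -39.58°.
Adding 360° brings this into [0°, 360°): 320.4°.

320.4°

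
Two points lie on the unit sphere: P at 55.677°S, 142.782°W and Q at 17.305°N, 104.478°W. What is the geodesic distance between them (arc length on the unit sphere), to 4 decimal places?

In radians: φ₁ = -0.9717, φ₂ = 0.3020, Δλ = 38.304° = 0.6685 rad.
cos c = sin φ₁ sin φ₂ + cos φ₁ cos φ₂ cos Δλ = (-0.8259)(0.2975) + (0.5639)(0.9547)(0.7847) = 0.17679,
so c = arccos(0.17679) = 1.39308 rad.
On the unit sphere the arc length equals the central angle: 1.3931.

1.3931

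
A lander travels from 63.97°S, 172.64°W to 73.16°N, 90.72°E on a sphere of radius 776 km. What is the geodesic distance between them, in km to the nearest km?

2045 km

With latitudes φ₁ = -63.970°, φ₂ = 73.160° and longitude difference Δλ = -96.640°:
Haversine: a = sin²(Δφ/2) + cos φ₁ cos φ₂ sin²(Δλ/2) = 0.8664 + (0.4388)(0.2897)(0.5578) = 0.93737.
Central angle c = 2·arcsin(√a) = 2.63568 rad.
Distance = R·c = 776 × 2.6357 ≈ 2045 km.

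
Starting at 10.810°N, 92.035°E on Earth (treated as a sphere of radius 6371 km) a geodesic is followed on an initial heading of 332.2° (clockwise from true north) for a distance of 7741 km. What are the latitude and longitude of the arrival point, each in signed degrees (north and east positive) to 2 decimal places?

61.62°, 25.15°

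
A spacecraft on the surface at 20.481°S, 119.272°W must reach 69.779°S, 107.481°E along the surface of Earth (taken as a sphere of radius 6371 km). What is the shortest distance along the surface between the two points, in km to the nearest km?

9328 km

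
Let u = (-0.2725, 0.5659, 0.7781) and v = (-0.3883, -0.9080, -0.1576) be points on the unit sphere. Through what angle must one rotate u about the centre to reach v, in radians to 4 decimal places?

2.1302 rad

u·v = -0.5307; |u| = 1.0000, |v| = 1.0000.
cos θ = (u·v)/(|u||v|) = -0.5306, so θ = 2.1302 rad.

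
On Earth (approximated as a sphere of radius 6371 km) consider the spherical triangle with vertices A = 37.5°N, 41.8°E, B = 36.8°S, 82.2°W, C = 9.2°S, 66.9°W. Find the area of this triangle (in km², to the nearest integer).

23303628 km²

Side lengths (central angles): a = 0.5391, b = 1.9267, c = 2.3745 rad; semiperimeter s = 2.4201.
By l'Huilier's theorem, tan(E/4) = √[tan(s/2) tan((s−a)/2) tan((s−b)/2) tan((s−c)/2)], giving spherical excess E = 0.5741 rad.
Area = E·R² = 0.5741 × (6371)² ≈ 23303628 km².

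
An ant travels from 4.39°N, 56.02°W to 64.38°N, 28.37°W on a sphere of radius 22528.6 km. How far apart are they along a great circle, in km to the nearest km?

24849 km

With latitudes φ₁ = 4.390°, φ₂ = 64.380° and longitude difference Δλ = 27.650°:
Haversine: a = sin²(Δφ/2) + cos φ₁ cos φ₂ sin²(Δλ/2) = 0.2499 + (0.9971)(0.4324)(0.0571) = 0.27454.
Central angle c = 2·arcsin(√a) = 1.10301 rad.
Distance = R·c = 22528.6 × 1.1030 ≈ 24849 km.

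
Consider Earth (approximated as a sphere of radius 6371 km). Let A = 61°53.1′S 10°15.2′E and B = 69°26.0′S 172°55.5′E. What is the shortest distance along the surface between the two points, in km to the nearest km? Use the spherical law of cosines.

5349 km

With latitudes φ₁ = -61.885°, φ₂ = -69.433° and longitude difference Δλ = 162.672°:
cos c = sin φ₁ sin φ₂ + cos φ₁ cos φ₂ cos Δλ = (-0.8820)(-0.9363) + (0.4712)(0.3513)(-0.9546) = 0.66776,
so c = arccos(0.66776) = 0.83961 rad.
Distance = R·c = 6371 × 0.8396 ≈ 5349 km.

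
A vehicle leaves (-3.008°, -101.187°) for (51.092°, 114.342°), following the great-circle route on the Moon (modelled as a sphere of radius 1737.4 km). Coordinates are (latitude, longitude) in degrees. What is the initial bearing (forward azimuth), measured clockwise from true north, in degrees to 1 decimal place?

With φ₁ = -0.0525, φ₂ = 0.8917, Δλ = -2.5215 rad, the forward-azimuth formula gives
θ = atan2( sin Δλ cos φ₂ , cos φ₁ sin φ₂ − sin φ₁ cos φ₂ cos Δλ ) = atan2(-0.3650, 0.7503) = -25.94°.
Adding 360° brings this into [0°, 360°): 334.1°.

334.1°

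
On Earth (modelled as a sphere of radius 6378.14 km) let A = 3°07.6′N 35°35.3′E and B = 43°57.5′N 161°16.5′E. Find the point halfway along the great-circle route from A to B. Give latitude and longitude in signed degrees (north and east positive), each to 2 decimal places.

42.31°, 80.89°

The central angle between A and B is δ = 1.9621 rad.
With f = 0.5, the slerp weights are sin((1−f)δ)/sin δ = 0.8991 and sin(fδ)/sin δ = 0.8991.
Weighted sum of the unit vectors: (0.8991)·(0.8120,0.5811,0.0545) + (0.8991)·(-0.6817,0.2311,0.6941) = (0.1171, 0.7302, 0.6731).
Converting back: φ = atan2(z, √(x²+y²)) = 42.31°, λ = atan2(y, x) = 80.89°.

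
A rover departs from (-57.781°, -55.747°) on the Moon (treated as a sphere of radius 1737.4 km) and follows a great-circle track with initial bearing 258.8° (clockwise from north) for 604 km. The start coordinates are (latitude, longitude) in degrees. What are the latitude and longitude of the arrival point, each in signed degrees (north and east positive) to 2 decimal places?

Angular distance δ = d/R = 604/1737.4 = 0.34765 rad; initial bearing θ = 4.5169 rad.
sin φ₂ = sin φ₁ cos δ + cos φ₁ sin δ cos θ = (-0.8460)(0.9402) + (0.5332)(0.3407)(-0.1942) = -0.8307, so φ₂ = -56.17°.
Δλ = atan2(sin θ sin δ cos φ₁, cos δ − sin φ₁ sin φ₂) = atan2(-0.1782, 0.2374) = -36.890°.
λ₂ = -55.747° − 36.890° = -92.64°.

-56.17°, -92.64°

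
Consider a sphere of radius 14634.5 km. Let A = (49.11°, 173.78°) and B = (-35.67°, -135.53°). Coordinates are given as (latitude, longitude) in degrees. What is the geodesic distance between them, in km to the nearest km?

Let φ₁ = 0.8571 rad, φ₂ = -0.6226 rad, and Δλ = 0.8847 rad.
Haversine: a = sin²(Δφ/2) + cos φ₁ cos φ₂ sin²(Δλ/2) = 0.4545 + (0.6546)(0.8124)(0.1832) = 0.55196.
Central angle c = 2·arcsin(√a) = 1.67490 rad.
Distance = R·c = 14634.5 × 1.6749 ≈ 24511 km.

24511 km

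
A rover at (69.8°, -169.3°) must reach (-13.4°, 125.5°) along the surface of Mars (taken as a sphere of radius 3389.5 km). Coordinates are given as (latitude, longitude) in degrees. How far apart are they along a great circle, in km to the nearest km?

Let φ₁ = 1.2182 rad, φ₂ = -0.2339 rad, and Δλ = -1.1380 rad.
cos c = sin φ₁ sin φ₂ + cos φ₁ cos φ₂ cos Δλ = (0.9385)(-0.2317) + (0.3453)(0.9728)(0.4195) = -0.07660,
so c = arccos(-0.07660) = 1.64747 rad.
Distance = R·c = 3389.5 × 1.6475 ≈ 5584 km.

5584 km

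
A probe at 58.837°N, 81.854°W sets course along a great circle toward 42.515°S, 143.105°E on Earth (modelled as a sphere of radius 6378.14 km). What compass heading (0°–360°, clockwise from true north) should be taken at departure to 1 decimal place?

With φ₁ = 1.0269, φ₂ = -0.7420, Δλ = -2.3569 rad, the forward-azimuth formula gives
θ = atan2( sin Δλ cos φ₂ , cos φ₁ sin φ₂ − sin φ₁ cos φ₂ cos Δλ ) = atan2(-0.5208, 0.0966) = -79.49°.
Adding 360° brings this into [0°, 360°): 280.5°.

280.5°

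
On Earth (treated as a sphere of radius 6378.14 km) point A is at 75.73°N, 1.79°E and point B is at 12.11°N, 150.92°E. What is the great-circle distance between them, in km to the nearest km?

10041 km

With latitudes φ₁ = 75.730°, φ₂ = 12.110° and longitude difference Δλ = 149.130°:
Haversine: a = sin²(Δφ/2) + cos φ₁ cos φ₂ sin²(Δλ/2) = 0.2778 + (0.2465)(0.9777)(0.9292) = 0.50177.
Central angle c = 2·arcsin(√a) = 1.57434 rad.
Distance = R·c = 6378.14 × 1.5743 ≈ 10041 km.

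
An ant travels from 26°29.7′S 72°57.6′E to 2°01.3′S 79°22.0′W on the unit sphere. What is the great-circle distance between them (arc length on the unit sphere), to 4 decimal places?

In radians: φ₁ = -0.4624, φ₂ = -0.0353, Δλ = -152.327° = -2.6586 rad.
cos c = sin φ₁ sin φ₂ + cos φ₁ cos φ₂ cos Δλ = (-0.4461)(-0.0353) + (0.8950)(0.9994)(-0.8856) = -0.77637,
so c = arccos(-0.77637) = 2.45968 rad.
On the unit sphere the arc length equals the central angle: 2.4597.

2.4597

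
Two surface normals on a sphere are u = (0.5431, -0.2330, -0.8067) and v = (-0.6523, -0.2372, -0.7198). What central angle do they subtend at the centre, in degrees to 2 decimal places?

73.64°

u·v = 0.2817; |u| = 1.0000, |v| = 0.9999.
cos θ = (u·v)/(|u||v|) = 0.2817, so θ = 73.64°.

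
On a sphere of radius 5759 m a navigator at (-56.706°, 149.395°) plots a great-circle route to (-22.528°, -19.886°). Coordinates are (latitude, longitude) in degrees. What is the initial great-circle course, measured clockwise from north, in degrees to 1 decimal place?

190.1°

Δλ = -169.281° = -2.9545 rad.
y = sin Δλ · cos φ₂ = (-0.1860)(0.9237) = -0.1718
x = cos φ₁ sin φ₂ − sin φ₁ cos φ₂ cos Δλ = (0.5489)(-0.3831) − (-0.8359)(0.9237)(-0.9826) = -0.9689
θ = atan2(y, x) = -169.95°; adding 360° gives 190.1°.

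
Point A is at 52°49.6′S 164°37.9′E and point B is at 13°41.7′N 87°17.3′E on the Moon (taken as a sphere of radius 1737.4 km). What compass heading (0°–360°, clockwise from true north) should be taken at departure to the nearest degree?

288°

With φ₁ = -0.9220, φ₂ = 0.2390, Δλ = -1.3499 rad, the forward-azimuth formula gives
θ = atan2( sin Δλ cos φ₂ , cos φ₁ sin φ₂ − sin φ₁ cos φ₂ cos Δλ ) = atan2(-0.9480, 0.3127) = -71.75°.
Adding 360° brings this into [0°, 360°): 288°.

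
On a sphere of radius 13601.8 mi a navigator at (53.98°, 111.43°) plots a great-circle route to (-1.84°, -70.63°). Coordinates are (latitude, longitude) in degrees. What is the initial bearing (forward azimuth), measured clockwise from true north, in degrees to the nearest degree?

3°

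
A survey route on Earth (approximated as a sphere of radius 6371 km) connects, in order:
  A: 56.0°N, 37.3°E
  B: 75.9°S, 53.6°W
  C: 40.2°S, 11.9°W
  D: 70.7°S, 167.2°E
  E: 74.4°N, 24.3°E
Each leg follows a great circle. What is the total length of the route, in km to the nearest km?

46860 km

Leg A→B: central angle 2.5085 rad, distance 15981.6 km.
Leg B→C: central angle 0.6998 rad, distance 4458.7 km.
Leg C→D: central angle 1.2060 rad, distance 7683.4 km.
Leg D→E: central angle 2.9409 rad, distance 18736.3 km.
Total: 15981.6 + 4458.7 + 7683.4 + 18736.3 ≈ 46860 km.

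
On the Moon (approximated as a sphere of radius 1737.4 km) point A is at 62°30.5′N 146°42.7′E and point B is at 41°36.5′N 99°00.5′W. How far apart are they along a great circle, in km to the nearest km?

1924 km

With latitudes φ₁ = 62.508°, φ₂ = 41.608° and longitude difference Δλ = 114.280°:
Haversine: a = sin²(Δφ/2) + cos φ₁ cos φ₂ sin²(Δλ/2) = 0.0329 + (0.4616)(0.7477)(0.7056) = 0.27644.
Central angle c = 2·arcsin(√a) = 1.10725 rad.
Distance = R·c = 1737.4 × 1.1072 ≈ 1924 km.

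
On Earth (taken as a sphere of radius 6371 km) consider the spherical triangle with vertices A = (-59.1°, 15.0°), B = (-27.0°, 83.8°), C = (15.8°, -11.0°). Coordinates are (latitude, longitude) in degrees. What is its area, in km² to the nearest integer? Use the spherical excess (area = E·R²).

Side lengths (central angles): a = 1.7674, b = 1.3587, c = 0.9824 rad; semiperimeter s = 2.0543.
By l'Huilier's theorem, tan(E/4) = √[tan(s/2) tan((s−a)/2) tan((s−b)/2) tan((s−c)/2)], giving spherical excess E = 0.8922 rad.
Area = E·R² = 0.8922 × (6371)² ≈ 36212074 km².

36212074 km²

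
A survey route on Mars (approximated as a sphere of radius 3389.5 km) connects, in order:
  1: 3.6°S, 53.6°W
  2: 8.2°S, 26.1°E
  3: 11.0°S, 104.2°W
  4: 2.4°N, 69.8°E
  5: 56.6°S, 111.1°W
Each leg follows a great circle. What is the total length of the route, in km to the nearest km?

Leg 1→2: central angle 1.3841 rad, distance 4691.5 km.
Leg 2→3: central angle 2.2158 rad, distance 7510.5 km.
Leg 3→4: central angle 2.9590 rad, distance 10029.7 km.
Leg 4→5: central angle 2.1955 rad, distance 7441.8 km.
Total: 4691.5 + 7510.5 + 10029.7 + 7441.8 ≈ 29673 km.

29673 km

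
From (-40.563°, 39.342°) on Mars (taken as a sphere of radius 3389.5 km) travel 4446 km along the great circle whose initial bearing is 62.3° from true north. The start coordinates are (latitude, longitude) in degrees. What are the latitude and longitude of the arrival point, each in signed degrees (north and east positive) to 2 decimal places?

Angular distance δ = d/R = 4446/3389.5 = 1.31170 rad; initial bearing θ = 1.0873 rad.
sin φ₂ = sin φ₁ cos δ + cos φ₁ sin δ cos θ = (-0.6503)(0.2562) + (0.7597)(0.9666)(0.4648) = 0.1747, so φ₂ = 10.06°.
Δλ = atan2(sin θ sin δ cos φ₁, cos δ − sin φ₁ sin φ₂) = atan2(0.6502, 0.3698) = 60.367°.
λ₂ = 39.342° + 60.367° = 99.71°.

10.06°, 99.71°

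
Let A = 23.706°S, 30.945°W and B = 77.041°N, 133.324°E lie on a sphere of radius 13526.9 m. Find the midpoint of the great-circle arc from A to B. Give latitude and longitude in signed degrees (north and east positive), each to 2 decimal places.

Central angle δ = 2.2012 rad. Interpolating on the sphere with fraction f = 0.5:
P = [sin((1−f)δ)·A + sin(fδ)·B] / sin δ = 1.1036·A + 1.1036·B in Cartesian coordinates,
giving P = (0.6968, -0.3396, 0.6318), i.e. latitude 39.18°, longitude -25.98°.

39.18°, -25.98°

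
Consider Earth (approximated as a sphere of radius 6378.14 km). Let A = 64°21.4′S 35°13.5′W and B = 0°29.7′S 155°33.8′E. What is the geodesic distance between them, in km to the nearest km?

Let φ₁ = -1.1232 rad, φ₂ = -0.0086 rad, and Δλ = -2.9533 rad.
cos c = sin φ₁ sin φ₂ + cos φ₁ cos φ₂ cos Δλ = (-0.9015)(-0.0086) + (0.4328)(1.0000)(-0.9823) = -0.41731,
so c = arccos(-0.41731) = 2.00128 rad.
Distance = R·c = 6378.14 × 2.0013 ≈ 12764 km.

12764 km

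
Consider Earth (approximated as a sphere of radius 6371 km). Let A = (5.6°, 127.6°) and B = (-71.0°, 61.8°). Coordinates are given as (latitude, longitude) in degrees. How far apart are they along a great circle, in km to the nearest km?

In radians: φ₁ = 0.0977, φ₂ = -1.2392, Δλ = -65.800° = -1.1484 rad.
Haversine: a = sin²(Δφ/2) + cos φ₁ cos φ₂ sin²(Δλ/2) = 0.3841 + (0.9952)(0.3256)(0.2950) = 0.47972.
Central angle c = 2·arcsin(√a) = 1.53023 rad.
Distance = R·c = 6371 × 1.5302 ≈ 9749 km.

9749 km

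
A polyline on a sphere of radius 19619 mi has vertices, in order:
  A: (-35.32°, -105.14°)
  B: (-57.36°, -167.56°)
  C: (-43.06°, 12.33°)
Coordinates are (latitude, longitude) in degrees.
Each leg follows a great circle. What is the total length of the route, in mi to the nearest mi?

Leg A→B: central angle 0.8085 rad, distance 15861.7 mi.
Leg B→C: central angle 1.3889 rad, distance 27249.5 mi.
Total: 15861.7 + 27249.5 ≈ 43111 mi.

43111 mi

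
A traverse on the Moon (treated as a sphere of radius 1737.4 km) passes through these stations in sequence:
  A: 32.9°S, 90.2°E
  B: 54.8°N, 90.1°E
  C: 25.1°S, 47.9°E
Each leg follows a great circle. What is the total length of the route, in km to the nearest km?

Leg A→B: central angle 1.5307 rad, distance 2659.4 km.
Leg B→C: central angle 1.5307 rad, distance 2659.5 km.
Total: 2659.4 + 2659.5 ≈ 5319 km.

5319 km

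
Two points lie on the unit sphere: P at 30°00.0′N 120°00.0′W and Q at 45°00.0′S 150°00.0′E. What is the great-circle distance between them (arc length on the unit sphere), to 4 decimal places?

1.9322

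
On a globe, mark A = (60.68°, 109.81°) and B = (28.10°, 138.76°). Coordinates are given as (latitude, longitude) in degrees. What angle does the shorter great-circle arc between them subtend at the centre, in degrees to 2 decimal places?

Let φ₁ = 1.0591 rad, φ₂ = 0.4904 rad, and Δλ = 0.5053 rad.
Haversine: a = sin²(Δφ/2) + cos φ₁ cos φ₂ sin²(Δλ/2) = 0.0787 + (0.4897)(0.8821)(0.0625) = 0.10567.
Central angle c = 2·arcsin(√a) = 0.66216 rad.
So the angular separation is 37.94°.

37.94°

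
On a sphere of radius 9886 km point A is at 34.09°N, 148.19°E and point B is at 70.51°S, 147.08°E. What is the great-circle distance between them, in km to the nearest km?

With latitudes φ₁ = 34.090°, φ₂ = -70.510° and longitude difference Δλ = -1.110°:
Haversine: a = sin²(Δφ/2) + cos φ₁ cos φ₂ sin²(Δλ/2) = 0.6260 + (0.8282)(0.3336)(0.0001) = 0.62606.
Central angle c = 2·arcsin(√a) = 1.82567 rad.
Distance = R·c = 9886 × 1.8257 ≈ 18049 km.

18049 km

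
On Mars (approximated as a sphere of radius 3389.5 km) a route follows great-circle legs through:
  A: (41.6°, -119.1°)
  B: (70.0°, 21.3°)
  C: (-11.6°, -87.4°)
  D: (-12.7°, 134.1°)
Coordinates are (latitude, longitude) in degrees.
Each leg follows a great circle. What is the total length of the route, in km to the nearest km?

17993 km

Leg A→B: central angle 1.1298 rad, distance 3829.5 km.
Leg B→C: central angle 1.8717 rad, distance 6344.1 km.
Leg C→D: central angle 2.3070 rad, distance 7819.7 km.
Total: 3829.5 + 6344.1 + 7819.7 ≈ 17993 km.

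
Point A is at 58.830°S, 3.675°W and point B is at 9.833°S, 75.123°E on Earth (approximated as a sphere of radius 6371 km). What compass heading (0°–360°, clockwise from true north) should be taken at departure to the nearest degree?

With φ₁ = -1.0268, φ₂ = -0.1716, Δλ = 1.3753 rad, the forward-azimuth formula gives
θ = atan2( sin Δλ cos φ₂ , cos φ₁ sin φ₂ − sin φ₁ cos φ₂ cos Δλ ) = atan2(0.9665, 0.0754) = 85.54°.
So the initial bearing is 86°.

86°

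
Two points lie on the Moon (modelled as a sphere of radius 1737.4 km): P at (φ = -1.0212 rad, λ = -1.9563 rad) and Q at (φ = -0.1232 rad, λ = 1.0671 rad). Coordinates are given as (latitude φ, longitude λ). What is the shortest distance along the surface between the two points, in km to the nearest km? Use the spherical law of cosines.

3463 km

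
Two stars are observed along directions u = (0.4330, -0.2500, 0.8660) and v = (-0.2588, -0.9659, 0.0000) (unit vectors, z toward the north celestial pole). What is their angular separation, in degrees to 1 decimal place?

82.6°

u·v = 0.1294; |u| = 1.0000, |v| = 1.0000.
cos θ = (u·v)/(|u||v|) = 0.1294, so θ = 82.6°.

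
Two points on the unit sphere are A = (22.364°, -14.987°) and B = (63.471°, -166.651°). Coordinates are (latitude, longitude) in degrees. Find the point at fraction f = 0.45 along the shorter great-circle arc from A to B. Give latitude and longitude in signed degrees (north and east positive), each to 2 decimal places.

The central angle between A and B is δ = 1.5939 rad.
With f = 0.45, the slerp weights are sin((1−f)δ)/sin δ = 0.7688 and sin(fδ)/sin δ = 0.6575.
Weighted sum of the unit vectors: (0.7688)·(0.8933,-0.2391,0.3805) + (0.6575)·(-0.4346,-0.1031,0.8947) = (0.4011, -0.2517, 0.8808).
Converting back: φ = atan2(z, √(x²+y²)) = 61.74°, λ = atan2(y, x) = -32.11°.

61.74°, -32.11°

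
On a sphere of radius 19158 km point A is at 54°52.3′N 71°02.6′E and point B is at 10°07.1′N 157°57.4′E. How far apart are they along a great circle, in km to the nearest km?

Let φ₁ = 0.9577 rad, φ₂ = 0.1766 rad, and Δλ = 1.5169 rad.
cos c = sin φ₁ sin φ₂ + cos φ₁ cos φ₂ cos Δλ = (0.8179)(0.1757) + (0.5754)(0.9844)(0.0538) = 0.17419,
so c = arccos(0.17419) = 1.39572 rad.
Distance = R·c = 19158 × 1.3957 ≈ 26739 km.

26739 km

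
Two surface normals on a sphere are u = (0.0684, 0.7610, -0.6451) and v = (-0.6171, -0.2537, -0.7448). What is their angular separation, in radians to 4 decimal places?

1.3231 rad

u·v = 0.2452; |u| = 1.0000, |v| = 1.0000.
cos θ = (u·v)/(|u||v|) = 0.2452, so θ = 1.3231 rad.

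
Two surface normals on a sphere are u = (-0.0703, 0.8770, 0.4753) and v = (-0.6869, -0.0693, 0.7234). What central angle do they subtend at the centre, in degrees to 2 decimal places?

u·v = 0.3313; |u| = 1.0000, |v| = 1.0000.
cos θ = (u·v)/(|u||v|) = 0.3314, so θ = 70.65°.

70.65°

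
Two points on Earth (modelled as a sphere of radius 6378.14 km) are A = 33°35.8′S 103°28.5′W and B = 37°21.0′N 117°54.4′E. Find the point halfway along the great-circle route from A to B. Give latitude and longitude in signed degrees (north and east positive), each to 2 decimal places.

5.29°, -169.25°

Central angle δ = 2.5545 rad. Interpolating on the sphere with fraction f = 0.5:
P = [sin((1−f)δ)·A + sin(fδ)·B] / sin δ = 1.7279·A + 1.7279·B in Cartesian coordinates,
giving P = (-0.9783, -0.1858, 0.0922), i.e. latitude 5.29°, longitude -169.25°.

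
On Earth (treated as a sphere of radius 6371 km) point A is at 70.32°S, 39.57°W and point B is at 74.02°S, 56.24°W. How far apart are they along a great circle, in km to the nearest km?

With latitudes φ₁ = -70.320°, φ₂ = -74.020° and longitude difference Δλ = -16.670°:
Haversine: a = sin²(Δφ/2) + cos φ₁ cos φ₂ sin²(Δλ/2) = 0.0010 + (0.3368)(0.2753)(0.0210) = 0.00299.
Central angle c = 2·arcsin(√a) = 0.10942 rad.
Distance = R·c = 6371 × 0.1094 ≈ 697 km.

697 km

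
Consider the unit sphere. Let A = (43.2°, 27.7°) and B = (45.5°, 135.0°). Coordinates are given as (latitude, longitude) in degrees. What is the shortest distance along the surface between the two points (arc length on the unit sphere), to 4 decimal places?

1.2278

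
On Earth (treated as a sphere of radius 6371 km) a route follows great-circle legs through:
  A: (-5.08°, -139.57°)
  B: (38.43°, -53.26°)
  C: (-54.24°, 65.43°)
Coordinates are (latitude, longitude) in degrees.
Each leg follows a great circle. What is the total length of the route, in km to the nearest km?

25205 km

Leg A→B: central angle 1.5756 rad, distance 10038.2 km.
Leg B→C: central angle 2.3806 rad, distance 15166.8 km.
Total: 10038.2 + 15166.8 ≈ 25205 km.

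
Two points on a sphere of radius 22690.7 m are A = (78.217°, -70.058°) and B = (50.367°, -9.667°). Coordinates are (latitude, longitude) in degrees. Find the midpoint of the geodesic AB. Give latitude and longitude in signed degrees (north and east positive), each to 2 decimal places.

Central angle δ = 0.6124 rad. Interpolating on the sphere with fraction f = 0.5:
P = [sin((1−f)δ)·A + sin(fδ)·B] / sin δ = 0.5244·A + 0.5244·B in Cartesian coordinates,
giving P = (0.3663, -0.1568, 0.9172), i.e. latitude 66.52°, longitude -23.18°.

66.52°, -23.18°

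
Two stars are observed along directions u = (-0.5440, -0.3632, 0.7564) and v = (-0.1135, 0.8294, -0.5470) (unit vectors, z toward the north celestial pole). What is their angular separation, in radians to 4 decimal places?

2.2827 rad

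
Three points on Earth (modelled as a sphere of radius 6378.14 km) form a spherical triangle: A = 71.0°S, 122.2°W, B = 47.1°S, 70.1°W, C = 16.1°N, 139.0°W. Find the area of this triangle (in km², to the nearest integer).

Side lengths (central angles): a = 1.5385, b = 1.5335, c = 0.5939 rad; semiperimeter s = 1.8330.
By l'Huilier's theorem, tan(E/4) = √[tan(s/2) tan((s−a)/2) tan((s−b)/2) tan((s−c)/2)], giving spherical excess E = 0.5729 rad.
Area = E·R² = 0.5729 × (6378.14)² ≈ 23307814 km².

23307814 km²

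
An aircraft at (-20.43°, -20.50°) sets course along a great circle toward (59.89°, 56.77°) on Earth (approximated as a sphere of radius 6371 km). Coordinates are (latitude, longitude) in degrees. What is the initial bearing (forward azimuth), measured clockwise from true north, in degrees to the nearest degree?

30°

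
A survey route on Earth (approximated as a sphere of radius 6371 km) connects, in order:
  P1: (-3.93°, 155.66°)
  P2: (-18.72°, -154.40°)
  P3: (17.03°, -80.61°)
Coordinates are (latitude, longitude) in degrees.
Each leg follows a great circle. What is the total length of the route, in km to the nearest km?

Leg P1→P2: central angle 0.8891 rad, distance 5664.5 km.
Leg P2→P3: central angle 1.4113 rad, distance 8991.5 km.
Total: 5664.5 + 8991.5 ≈ 14656 km.

14656 km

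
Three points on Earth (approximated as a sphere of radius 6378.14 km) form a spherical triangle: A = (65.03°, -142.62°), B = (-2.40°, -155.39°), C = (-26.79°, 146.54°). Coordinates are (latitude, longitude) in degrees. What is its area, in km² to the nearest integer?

32170595 km²

Side lengths (central angles): a = 1.0580, b = 1.8597, c = 1.1881 rad; semiperimeter s = 2.0530.
By l'Huilier's theorem, tan(E/4) = √[tan(s/2) tan((s−a)/2) tan((s−b)/2) tan((s−c)/2)], giving spherical excess E = 0.7908 rad.
Area = E·R² = 0.7908 × (6378.14)² ≈ 32170595 km².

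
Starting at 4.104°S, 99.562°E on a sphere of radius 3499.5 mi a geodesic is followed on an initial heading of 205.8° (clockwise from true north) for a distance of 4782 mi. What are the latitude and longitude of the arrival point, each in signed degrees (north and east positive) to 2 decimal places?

Angular distance δ = d/R = 4782/3499.5 = 1.36648 rad; initial bearing θ = 3.5919 rad.
sin φ₂ = sin φ₁ cos δ + cos φ₁ sin δ cos θ = (-0.0716)(0.2029) + (0.9974)(0.9792)(-0.9003) = -0.8939, so φ₂ = -63.36°.
Δλ = atan2(sin θ sin δ cos φ₁, cos δ − sin φ₁ sin φ₂) = atan2(-0.4251, 0.1389) = -71.902°.
λ₂ = 99.562° − 71.902° = 27.66°.

-63.36°, 27.66°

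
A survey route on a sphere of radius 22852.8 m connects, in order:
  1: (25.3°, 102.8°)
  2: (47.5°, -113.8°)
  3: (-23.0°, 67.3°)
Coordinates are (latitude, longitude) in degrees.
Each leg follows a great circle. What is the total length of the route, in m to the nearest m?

Leg 1→2: central angle 1.7470 rad, distance 39923.3 m.
Leg 2→3: central angle 2.7137 rad, distance 62015.9 m.
Total: 39923.3 + 62015.9 ≈ 101939 m.

101939 m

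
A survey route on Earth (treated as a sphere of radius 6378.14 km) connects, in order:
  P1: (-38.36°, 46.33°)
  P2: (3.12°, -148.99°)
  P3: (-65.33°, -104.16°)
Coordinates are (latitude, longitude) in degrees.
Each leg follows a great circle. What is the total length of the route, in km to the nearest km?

24250 km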